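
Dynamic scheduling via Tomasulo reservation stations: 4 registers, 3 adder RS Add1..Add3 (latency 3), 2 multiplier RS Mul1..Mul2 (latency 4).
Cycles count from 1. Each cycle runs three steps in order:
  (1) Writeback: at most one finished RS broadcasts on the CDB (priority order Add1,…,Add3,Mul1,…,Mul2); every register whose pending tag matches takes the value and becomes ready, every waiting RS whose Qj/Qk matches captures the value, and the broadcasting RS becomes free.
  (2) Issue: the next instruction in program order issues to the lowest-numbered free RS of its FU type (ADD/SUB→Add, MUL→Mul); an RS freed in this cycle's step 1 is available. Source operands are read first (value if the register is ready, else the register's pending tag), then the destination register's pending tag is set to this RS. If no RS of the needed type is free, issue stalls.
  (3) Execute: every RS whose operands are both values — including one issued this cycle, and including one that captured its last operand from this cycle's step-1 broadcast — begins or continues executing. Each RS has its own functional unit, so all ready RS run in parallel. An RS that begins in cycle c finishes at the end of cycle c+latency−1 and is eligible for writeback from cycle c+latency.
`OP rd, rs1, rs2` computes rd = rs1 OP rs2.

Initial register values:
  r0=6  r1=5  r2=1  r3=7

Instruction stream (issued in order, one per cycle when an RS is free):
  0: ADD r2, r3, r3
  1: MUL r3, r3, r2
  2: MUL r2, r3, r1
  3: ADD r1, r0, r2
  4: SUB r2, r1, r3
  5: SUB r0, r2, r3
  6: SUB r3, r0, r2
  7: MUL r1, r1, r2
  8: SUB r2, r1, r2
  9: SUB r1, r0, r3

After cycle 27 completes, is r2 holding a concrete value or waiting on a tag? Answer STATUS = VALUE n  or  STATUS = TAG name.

STATUS = VALUE 197010

  c1: issue ADD r2<-Add1  regs: r0:6,r1:5,r2:Add1,r3:7
  c2: issue MUL r3<-Mul1  regs: r0:6,r1:5,r2:Add1,r3:Mul1
  c3: issue MUL r2<-Mul2  regs: r0:6,r1:5,r2:Mul2,r3:Mul1
  c4: CDB Add1=14; issue ADD r1<-Add1  regs: r0:6,r1:Add1,r2:Mul2,r3:Mul1
  c5: issue SUB r2<-Add2  regs: r0:6,r1:Add1,r2:Add2,r3:Mul1
  c6: issue SUB r0<-Add3  regs: r0:Add3,r1:Add1,r2:Add2,r3:Mul1
  c7: stall  regs: r0:Add3,r1:Add1,r2:Add2,r3:Mul1
  c8: CDB Mul1=98; stall  regs: r0:Add3,r1:Add1,r2:Add2,r3:98
  c9: stall  regs: r0:Add3,r1:Add1,r2:Add2,r3:98
  c10: stall  regs: r0:Add3,r1:Add1,r2:Add2,r3:98
  c11: stall  regs: r0:Add3,r1:Add1,r2:Add2,r3:98
  c12: CDB Mul2=490; stall  regs: r0:Add3,r1:Add1,r2:Add2,r3:98
  c13: stall  regs: r0:Add3,r1:Add1,r2:Add2,r3:98
  c14: stall  regs: r0:Add3,r1:Add1,r2:Add2,r3:98
  c15: CDB Add1=496; issue SUB r3<-Add1  regs: r0:Add3,r1:496,r2:Add2,r3:Add1
  c16: issue MUL r1<-Mul1  regs: r0:Add3,r1:Mul1,r2:Add2,r3:Add1
  c17: stall  regs: r0:Add3,r1:Mul1,r2:Add2,r3:Add1
  c18: CDB Add2=398; issue SUB r2<-Add2  regs: r0:Add3,r1:Mul1,r2:Add2,r3:Add1
  c19: stall  regs: r0:Add3,r1:Mul1,r2:Add2,r3:Add1
  c20: stall  regs: r0:Add3,r1:Mul1,r2:Add2,r3:Add1
  c21: CDB Add3=300; issue SUB r1<-Add3  regs: r0:300,r1:Add3,r2:Add2,r3:Add1
  c22: CDB Mul1=197408  regs: r0:300,r1:Add3,r2:Add2,r3:Add1
  c23: -  regs: r0:300,r1:Add3,r2:Add2,r3:Add1
  c24: CDB Add1=-98  regs: r0:300,r1:Add3,r2:Add2,r3:-98
  c25: CDB Add2=197010  regs: r0:300,r1:Add3,r2:197010,r3:-98
  c26: -  regs: r0:300,r1:Add3,r2:197010,r3:-98
  c27: CDB Add3=398  regs: r0:300,r1:398,r2:197010,r3:-98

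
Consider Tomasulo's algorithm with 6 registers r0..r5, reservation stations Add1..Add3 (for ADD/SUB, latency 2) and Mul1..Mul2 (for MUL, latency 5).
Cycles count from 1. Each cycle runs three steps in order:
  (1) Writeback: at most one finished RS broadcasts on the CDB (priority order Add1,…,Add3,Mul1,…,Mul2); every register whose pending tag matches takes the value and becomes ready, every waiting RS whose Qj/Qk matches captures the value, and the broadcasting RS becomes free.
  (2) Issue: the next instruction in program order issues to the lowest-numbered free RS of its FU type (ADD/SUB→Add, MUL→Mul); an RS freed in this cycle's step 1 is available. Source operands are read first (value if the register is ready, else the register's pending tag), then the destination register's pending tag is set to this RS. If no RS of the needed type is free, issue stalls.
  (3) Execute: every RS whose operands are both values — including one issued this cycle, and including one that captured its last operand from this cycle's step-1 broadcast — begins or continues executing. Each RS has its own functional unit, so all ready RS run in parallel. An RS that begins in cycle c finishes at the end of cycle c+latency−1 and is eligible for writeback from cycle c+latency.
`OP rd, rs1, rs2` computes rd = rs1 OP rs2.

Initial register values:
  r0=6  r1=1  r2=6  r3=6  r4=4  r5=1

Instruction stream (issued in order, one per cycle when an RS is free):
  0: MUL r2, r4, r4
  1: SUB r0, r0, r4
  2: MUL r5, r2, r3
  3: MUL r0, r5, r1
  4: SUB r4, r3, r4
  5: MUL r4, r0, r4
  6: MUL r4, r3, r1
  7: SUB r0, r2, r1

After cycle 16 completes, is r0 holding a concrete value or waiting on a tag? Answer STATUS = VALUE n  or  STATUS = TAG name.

STATUS = VALUE 96

cycle 1: issue MUL r2<-Mul1 // r0:6,r1:1,r2:Mul1,r3:6,r4:4,r5:1
cycle 2: issue SUB r0<-Add1 // r0:Add1,r1:1,r2:Mul1,r3:6,r4:4,r5:1
cycle 3: issue MUL r5<-Mul2 // r0:Add1,r1:1,r2:Mul1,r3:6,r4:4,r5:Mul2
cycle 4: CDB Add1=2; stall // r0:2,r1:1,r2:Mul1,r3:6,r4:4,r5:Mul2
cycle 5: stall // r0:2,r1:1,r2:Mul1,r3:6,r4:4,r5:Mul2
cycle 6: CDB Mul1=16; issue MUL r0<-Mul1 // r0:Mul1,r1:1,r2:16,r3:6,r4:4,r5:Mul2
cycle 7: issue SUB r4<-Add1 // r0:Mul1,r1:1,r2:16,r3:6,r4:Add1,r5:Mul2
cycle 8: stall // r0:Mul1,r1:1,r2:16,r3:6,r4:Add1,r5:Mul2
cycle 9: CDB Add1=2; stall // r0:Mul1,r1:1,r2:16,r3:6,r4:2,r5:Mul2
cycle 10: stall // r0:Mul1,r1:1,r2:16,r3:6,r4:2,r5:Mul2
cycle 11: CDB Mul2=96; issue MUL r4<-Mul2 // r0:Mul1,r1:1,r2:16,r3:6,r4:Mul2,r5:96
cycle 12: stall // r0:Mul1,r1:1,r2:16,r3:6,r4:Mul2,r5:96
cycle 13: stall // r0:Mul1,r1:1,r2:16,r3:6,r4:Mul2,r5:96
cycle 14: stall // r0:Mul1,r1:1,r2:16,r3:6,r4:Mul2,r5:96
cycle 15: stall // r0:Mul1,r1:1,r2:16,r3:6,r4:Mul2,r5:96
cycle 16: CDB Mul1=96; issue MUL r4<-Mul1 // r0:96,r1:1,r2:16,r3:6,r4:Mul1,r5:96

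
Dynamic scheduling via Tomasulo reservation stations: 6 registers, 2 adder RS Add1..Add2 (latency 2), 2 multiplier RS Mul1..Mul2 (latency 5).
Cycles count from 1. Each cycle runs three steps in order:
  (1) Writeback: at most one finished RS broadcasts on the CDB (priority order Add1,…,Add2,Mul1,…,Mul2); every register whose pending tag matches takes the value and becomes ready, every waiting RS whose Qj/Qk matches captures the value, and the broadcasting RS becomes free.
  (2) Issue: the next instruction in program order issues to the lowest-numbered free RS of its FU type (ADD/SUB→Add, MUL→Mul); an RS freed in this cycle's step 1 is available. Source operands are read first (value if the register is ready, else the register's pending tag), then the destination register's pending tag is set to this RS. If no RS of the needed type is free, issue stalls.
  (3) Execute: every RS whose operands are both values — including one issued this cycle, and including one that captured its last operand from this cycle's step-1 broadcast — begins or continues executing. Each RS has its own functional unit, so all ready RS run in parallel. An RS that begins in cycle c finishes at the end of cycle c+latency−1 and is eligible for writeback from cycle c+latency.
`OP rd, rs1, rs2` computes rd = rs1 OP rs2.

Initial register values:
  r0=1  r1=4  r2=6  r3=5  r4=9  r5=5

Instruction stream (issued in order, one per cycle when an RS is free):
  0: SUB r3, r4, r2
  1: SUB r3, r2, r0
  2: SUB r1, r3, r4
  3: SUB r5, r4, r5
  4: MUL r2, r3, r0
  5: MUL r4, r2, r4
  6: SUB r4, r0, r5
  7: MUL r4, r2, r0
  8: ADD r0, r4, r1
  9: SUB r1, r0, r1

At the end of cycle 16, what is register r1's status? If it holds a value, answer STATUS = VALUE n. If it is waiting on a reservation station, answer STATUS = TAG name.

STATUS = TAG Add2

cycle 1: issue SUB r3<-Add1 // r0:1,r1:4,r2:6,r3:Add1,r4:9,r5:5
cycle 2: issue SUB r3<-Add2 // r0:1,r1:4,r2:6,r3:Add2,r4:9,r5:5
cycle 3: CDB Add1=3; issue SUB r1<-Add1 // r0:1,r1:Add1,r2:6,r3:Add2,r4:9,r5:5
cycle 4: CDB Add2=5; issue SUB r5<-Add2 // r0:1,r1:Add1,r2:6,r3:5,r4:9,r5:Add2
cycle 5: issue MUL r2<-Mul1 // r0:1,r1:Add1,r2:Mul1,r3:5,r4:9,r5:Add2
cycle 6: CDB Add1=-4; issue MUL r4<-Mul2 // r0:1,r1:-4,r2:Mul1,r3:5,r4:Mul2,r5:Add2
cycle 7: CDB Add2=4; issue SUB r4<-Add1 // r0:1,r1:-4,r2:Mul1,r3:5,r4:Add1,r5:4
cycle 8: stall // r0:1,r1:-4,r2:Mul1,r3:5,r4:Add1,r5:4
cycle 9: CDB Add1=-3; stall // r0:1,r1:-4,r2:Mul1,r3:5,r4:-3,r5:4
cycle 10: CDB Mul1=5; issue MUL r4<-Mul1 // r0:1,r1:-4,r2:5,r3:5,r4:Mul1,r5:4
cycle 11: issue ADD r0<-Add1 // r0:Add1,r1:-4,r2:5,r3:5,r4:Mul1,r5:4
cycle 12: issue SUB r1<-Add2 // r0:Add1,r1:Add2,r2:5,r3:5,r4:Mul1,r5:4
cycle 13: - // r0:Add1,r1:Add2,r2:5,r3:5,r4:Mul1,r5:4
cycle 14: - // r0:Add1,r1:Add2,r2:5,r3:5,r4:Mul1,r5:4
cycle 15: CDB Mul1=5 // r0:Add1,r1:Add2,r2:5,r3:5,r4:5,r5:4
cycle 16: CDB Mul2=45 // r0:Add1,r1:Add2,r2:5,r3:5,r4:5,r5:4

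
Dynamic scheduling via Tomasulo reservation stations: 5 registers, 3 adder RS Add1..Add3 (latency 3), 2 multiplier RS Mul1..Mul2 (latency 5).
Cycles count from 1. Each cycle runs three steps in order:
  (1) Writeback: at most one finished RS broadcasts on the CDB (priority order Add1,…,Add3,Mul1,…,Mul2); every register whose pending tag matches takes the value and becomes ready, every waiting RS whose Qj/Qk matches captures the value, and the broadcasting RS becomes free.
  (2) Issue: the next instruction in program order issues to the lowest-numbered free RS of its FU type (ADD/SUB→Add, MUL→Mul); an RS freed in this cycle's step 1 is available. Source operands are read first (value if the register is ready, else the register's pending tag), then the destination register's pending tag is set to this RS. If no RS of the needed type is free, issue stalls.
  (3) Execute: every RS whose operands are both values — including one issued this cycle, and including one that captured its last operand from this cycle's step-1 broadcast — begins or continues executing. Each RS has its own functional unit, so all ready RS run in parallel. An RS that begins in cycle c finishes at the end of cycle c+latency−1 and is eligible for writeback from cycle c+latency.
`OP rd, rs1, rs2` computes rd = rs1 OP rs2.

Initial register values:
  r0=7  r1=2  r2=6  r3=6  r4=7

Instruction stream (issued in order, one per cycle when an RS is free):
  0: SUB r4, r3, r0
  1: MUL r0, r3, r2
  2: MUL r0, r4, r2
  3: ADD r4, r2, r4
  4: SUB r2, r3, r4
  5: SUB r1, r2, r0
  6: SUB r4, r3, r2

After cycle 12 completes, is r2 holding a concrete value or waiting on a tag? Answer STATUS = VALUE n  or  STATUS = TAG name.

STATUS = VALUE 1

cycle 1: issue SUB r4<-Add1 // r0:7,r1:2,r2:6,r3:6,r4:Add1
cycle 2: issue MUL r0<-Mul1 // r0:Mul1,r1:2,r2:6,r3:6,r4:Add1
cycle 3: issue MUL r0<-Mul2 // r0:Mul2,r1:2,r2:6,r3:6,r4:Add1
cycle 4: CDB Add1=-1; issue ADD r4<-Add1 // r0:Mul2,r1:2,r2:6,r3:6,r4:Add1
cycle 5: issue SUB r2<-Add2 // r0:Mul2,r1:2,r2:Add2,r3:6,r4:Add1
cycle 6: issue SUB r1<-Add3 // r0:Mul2,r1:Add3,r2:Add2,r3:6,r4:Add1
cycle 7: CDB Add1=5; issue SUB r4<-Add1 // r0:Mul2,r1:Add3,r2:Add2,r3:6,r4:Add1
cycle 8: CDB Mul1=36 // r0:Mul2,r1:Add3,r2:Add2,r3:6,r4:Add1
cycle 9: CDB Mul2=-6 // r0:-6,r1:Add3,r2:Add2,r3:6,r4:Add1
cycle 10: CDB Add2=1 // r0:-6,r1:Add3,r2:1,r3:6,r4:Add1
cycle 11: - // r0:-6,r1:Add3,r2:1,r3:6,r4:Add1
cycle 12: - // r0:-6,r1:Add3,r2:1,r3:6,r4:Add1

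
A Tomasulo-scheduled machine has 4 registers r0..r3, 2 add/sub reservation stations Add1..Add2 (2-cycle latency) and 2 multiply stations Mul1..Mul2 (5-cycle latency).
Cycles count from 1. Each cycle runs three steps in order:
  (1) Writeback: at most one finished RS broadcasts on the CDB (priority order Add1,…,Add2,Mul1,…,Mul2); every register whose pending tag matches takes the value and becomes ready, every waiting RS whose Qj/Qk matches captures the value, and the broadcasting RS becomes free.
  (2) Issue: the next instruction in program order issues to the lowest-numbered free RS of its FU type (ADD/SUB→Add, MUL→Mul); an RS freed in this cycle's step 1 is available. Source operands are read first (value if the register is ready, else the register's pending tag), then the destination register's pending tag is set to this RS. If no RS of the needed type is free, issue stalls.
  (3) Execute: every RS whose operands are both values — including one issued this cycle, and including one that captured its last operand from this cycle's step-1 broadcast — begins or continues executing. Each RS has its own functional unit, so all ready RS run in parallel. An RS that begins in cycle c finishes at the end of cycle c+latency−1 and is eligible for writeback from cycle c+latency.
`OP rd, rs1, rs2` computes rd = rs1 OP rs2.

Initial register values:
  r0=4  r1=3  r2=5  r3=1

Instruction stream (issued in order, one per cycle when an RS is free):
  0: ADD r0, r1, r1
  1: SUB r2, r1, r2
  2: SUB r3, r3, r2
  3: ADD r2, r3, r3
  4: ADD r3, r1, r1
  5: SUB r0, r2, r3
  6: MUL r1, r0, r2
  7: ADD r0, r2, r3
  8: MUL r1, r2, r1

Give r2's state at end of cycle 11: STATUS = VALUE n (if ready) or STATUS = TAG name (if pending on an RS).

cycle 1: issue ADD r0<-Add1 // r0:Add1,r1:3,r2:5,r3:1
cycle 2: issue SUB r2<-Add2 // r0:Add1,r1:3,r2:Add2,r3:1
cycle 3: CDB Add1=6; issue SUB r3<-Add1 // r0:6,r1:3,r2:Add2,r3:Add1
cycle 4: CDB Add2=-2; issue ADD r2<-Add2 // r0:6,r1:3,r2:Add2,r3:Add1
cycle 5: stall // r0:6,r1:3,r2:Add2,r3:Add1
cycle 6: CDB Add1=3; issue ADD r3<-Add1 // r0:6,r1:3,r2:Add2,r3:Add1
cycle 7: stall // r0:6,r1:3,r2:Add2,r3:Add1
cycle 8: CDB Add1=6; issue SUB r0<-Add1 // r0:Add1,r1:3,r2:Add2,r3:6
cycle 9: CDB Add2=6; issue MUL r1<-Mul1 // r0:Add1,r1:Mul1,r2:6,r3:6
cycle 10: issue ADD r0<-Add2 // r0:Add2,r1:Mul1,r2:6,r3:6
cycle 11: CDB Add1=0; issue MUL r1<-Mul2 // r0:Add2,r1:Mul2,r2:6,r3:6

STATUS = VALUE 6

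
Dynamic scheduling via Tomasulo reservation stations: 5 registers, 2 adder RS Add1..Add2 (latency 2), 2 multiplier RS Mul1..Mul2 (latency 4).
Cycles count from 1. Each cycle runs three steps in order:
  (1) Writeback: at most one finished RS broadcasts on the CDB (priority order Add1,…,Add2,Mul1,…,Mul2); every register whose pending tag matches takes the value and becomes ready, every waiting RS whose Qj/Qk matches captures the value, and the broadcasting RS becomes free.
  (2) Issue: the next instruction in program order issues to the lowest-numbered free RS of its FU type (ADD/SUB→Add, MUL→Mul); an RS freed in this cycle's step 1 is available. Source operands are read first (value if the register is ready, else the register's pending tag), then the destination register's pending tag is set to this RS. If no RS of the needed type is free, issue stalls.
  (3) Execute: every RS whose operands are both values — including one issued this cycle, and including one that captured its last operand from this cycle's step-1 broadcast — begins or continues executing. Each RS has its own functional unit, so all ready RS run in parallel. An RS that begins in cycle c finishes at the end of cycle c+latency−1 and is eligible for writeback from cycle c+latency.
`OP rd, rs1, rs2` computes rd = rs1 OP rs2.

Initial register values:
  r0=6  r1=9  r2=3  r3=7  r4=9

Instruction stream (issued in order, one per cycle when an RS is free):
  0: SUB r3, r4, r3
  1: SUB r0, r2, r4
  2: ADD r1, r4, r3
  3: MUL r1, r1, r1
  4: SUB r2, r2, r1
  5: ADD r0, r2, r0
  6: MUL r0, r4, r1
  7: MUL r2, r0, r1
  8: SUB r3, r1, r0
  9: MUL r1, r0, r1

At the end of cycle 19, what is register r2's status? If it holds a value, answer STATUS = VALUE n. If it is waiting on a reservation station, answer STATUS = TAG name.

cycle 1: issue SUB r3<-Add1 // r0:6,r1:9,r2:3,r3:Add1,r4:9
cycle 2: issue SUB r0<-Add2 // r0:Add2,r1:9,r2:3,r3:Add1,r4:9
cycle 3: CDB Add1=2; issue ADD r1<-Add1 // r0:Add2,r1:Add1,r2:3,r3:2,r4:9
cycle 4: CDB Add2=-6; issue MUL r1<-Mul1 // r0:-6,r1:Mul1,r2:3,r3:2,r4:9
cycle 5: CDB Add1=11; issue SUB r2<-Add1 // r0:-6,r1:Mul1,r2:Add1,r3:2,r4:9
cycle 6: issue ADD r0<-Add2 // r0:Add2,r1:Mul1,r2:Add1,r3:2,r4:9
cycle 7: issue MUL r0<-Mul2 // r0:Mul2,r1:Mul1,r2:Add1,r3:2,r4:9
cycle 8: stall // r0:Mul2,r1:Mul1,r2:Add1,r3:2,r4:9
cycle 9: CDB Mul1=121; issue MUL r2<-Mul1 // r0:Mul2,r1:121,r2:Mul1,r3:2,r4:9
cycle 10: stall // r0:Mul2,r1:121,r2:Mul1,r3:2,r4:9
cycle 11: CDB Add1=-118; issue SUB r3<-Add1 // r0:Mul2,r1:121,r2:Mul1,r3:Add1,r4:9
cycle 12: stall // r0:Mul2,r1:121,r2:Mul1,r3:Add1,r4:9
cycle 13: CDB Add2=-124; stall // r0:Mul2,r1:121,r2:Mul1,r3:Add1,r4:9
cycle 14: CDB Mul2=1089; issue MUL r1<-Mul2 // r0:1089,r1:Mul2,r2:Mul1,r3:Add1,r4:9
cycle 15: - // r0:1089,r1:Mul2,r2:Mul1,r3:Add1,r4:9
cycle 16: CDB Add1=-968 // r0:1089,r1:Mul2,r2:Mul1,r3:-968,r4:9
cycle 17: - // r0:1089,r1:Mul2,r2:Mul1,r3:-968,r4:9
cycle 18: CDB Mul1=131769 // r0:1089,r1:Mul2,r2:131769,r3:-968,r4:9
cycle 19: CDB Mul2=131769 // r0:1089,r1:131769,r2:131769,r3:-968,r4:9

STATUS = VALUE 131769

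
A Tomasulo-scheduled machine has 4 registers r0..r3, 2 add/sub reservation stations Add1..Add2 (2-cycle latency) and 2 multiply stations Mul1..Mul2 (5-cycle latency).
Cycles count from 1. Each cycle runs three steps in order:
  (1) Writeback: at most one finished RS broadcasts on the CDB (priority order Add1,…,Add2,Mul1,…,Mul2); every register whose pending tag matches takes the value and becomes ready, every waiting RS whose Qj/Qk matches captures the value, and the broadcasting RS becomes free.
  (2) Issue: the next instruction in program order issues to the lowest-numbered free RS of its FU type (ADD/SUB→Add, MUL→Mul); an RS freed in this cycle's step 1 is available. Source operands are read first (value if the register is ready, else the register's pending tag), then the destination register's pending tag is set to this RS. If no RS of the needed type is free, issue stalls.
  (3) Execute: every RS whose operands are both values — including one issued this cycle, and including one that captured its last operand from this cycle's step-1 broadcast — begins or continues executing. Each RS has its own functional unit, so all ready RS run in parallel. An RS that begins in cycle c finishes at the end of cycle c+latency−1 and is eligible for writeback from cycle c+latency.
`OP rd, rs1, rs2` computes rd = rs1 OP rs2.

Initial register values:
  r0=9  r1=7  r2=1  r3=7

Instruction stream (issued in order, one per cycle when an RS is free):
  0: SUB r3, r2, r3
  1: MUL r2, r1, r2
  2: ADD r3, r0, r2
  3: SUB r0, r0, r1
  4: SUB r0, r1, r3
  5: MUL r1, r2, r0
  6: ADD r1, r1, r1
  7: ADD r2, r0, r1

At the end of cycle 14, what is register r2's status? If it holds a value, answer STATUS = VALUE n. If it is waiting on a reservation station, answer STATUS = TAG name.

c1: issue SUB r3<-Add1 | r0:9,r1:7,r2:1,r3:Add1
c2: issue MUL r2<-Mul1 | r0:9,r1:7,r2:Mul1,r3:Add1
c3: CDB Add1=-6; issue ADD r3<-Add1 | r0:9,r1:7,r2:Mul1,r3:Add1
c4: issue SUB r0<-Add2 | r0:Add2,r1:7,r2:Mul1,r3:Add1
c5: stall | r0:Add2,r1:7,r2:Mul1,r3:Add1
c6: CDB Add2=2; issue SUB r0<-Add2 | r0:Add2,r1:7,r2:Mul1,r3:Add1
c7: CDB Mul1=7; issue MUL r1<-Mul1 | r0:Add2,r1:Mul1,r2:7,r3:Add1
c8: stall | r0:Add2,r1:Mul1,r2:7,r3:Add1
c9: CDB Add1=16; issue ADD r1<-Add1 | r0:Add2,r1:Add1,r2:7,r3:16
c10: stall | r0:Add2,r1:Add1,r2:7,r3:16
c11: CDB Add2=-9; issue ADD r2<-Add2 | r0:-9,r1:Add1,r2:Add2,r3:16
c12: - | r0:-9,r1:Add1,r2:Add2,r3:16
c13: - | r0:-9,r1:Add1,r2:Add2,r3:16
c14: - | r0:-9,r1:Add1,r2:Add2,r3:16

STATUS = TAG Add2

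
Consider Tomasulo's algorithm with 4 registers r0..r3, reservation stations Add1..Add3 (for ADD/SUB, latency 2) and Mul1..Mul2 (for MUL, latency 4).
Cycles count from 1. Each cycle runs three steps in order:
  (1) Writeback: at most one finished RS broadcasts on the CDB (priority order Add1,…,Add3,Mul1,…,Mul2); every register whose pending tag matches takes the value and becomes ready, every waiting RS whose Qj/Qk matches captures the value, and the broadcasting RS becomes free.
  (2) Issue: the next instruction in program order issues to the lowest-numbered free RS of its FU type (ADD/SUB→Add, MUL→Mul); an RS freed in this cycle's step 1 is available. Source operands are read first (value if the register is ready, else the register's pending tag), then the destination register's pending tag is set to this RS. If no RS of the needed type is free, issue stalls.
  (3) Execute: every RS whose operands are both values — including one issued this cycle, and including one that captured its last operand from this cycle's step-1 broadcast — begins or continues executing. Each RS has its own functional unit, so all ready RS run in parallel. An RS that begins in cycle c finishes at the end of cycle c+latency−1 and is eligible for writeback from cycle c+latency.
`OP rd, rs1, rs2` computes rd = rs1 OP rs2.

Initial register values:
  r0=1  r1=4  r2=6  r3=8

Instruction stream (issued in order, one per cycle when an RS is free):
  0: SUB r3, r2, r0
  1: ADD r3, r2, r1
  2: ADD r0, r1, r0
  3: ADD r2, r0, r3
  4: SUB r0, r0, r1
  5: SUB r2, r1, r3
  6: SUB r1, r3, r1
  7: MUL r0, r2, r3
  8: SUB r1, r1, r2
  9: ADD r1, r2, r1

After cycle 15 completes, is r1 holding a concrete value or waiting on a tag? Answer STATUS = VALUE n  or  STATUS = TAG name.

STATUS = VALUE 6

cycle 1: issue SUB r3<-Add1 // r0:1,r1:4,r2:6,r3:Add1
cycle 2: issue ADD r3<-Add2 // r0:1,r1:4,r2:6,r3:Add2
cycle 3: CDB Add1=5; issue ADD r0<-Add1 // r0:Add1,r1:4,r2:6,r3:Add2
cycle 4: CDB Add2=10; issue ADD r2<-Add2 // r0:Add1,r1:4,r2:Add2,r3:10
cycle 5: CDB Add1=5; issue SUB r0<-Add1 // r0:Add1,r1:4,r2:Add2,r3:10
cycle 6: issue SUB r2<-Add3 // r0:Add1,r1:4,r2:Add3,r3:10
cycle 7: CDB Add1=1; issue SUB r1<-Add1 // r0:1,r1:Add1,r2:Add3,r3:10
cycle 8: CDB Add2=15; issue MUL r0<-Mul1 // r0:Mul1,r1:Add1,r2:Add3,r3:10
cycle 9: CDB Add1=6; issue SUB r1<-Add1 // r0:Mul1,r1:Add1,r2:Add3,r3:10
cycle 10: CDB Add3=-6; issue ADD r1<-Add2 // r0:Mul1,r1:Add2,r2:-6,r3:10
cycle 11: - // r0:Mul1,r1:Add2,r2:-6,r3:10
cycle 12: CDB Add1=12 // r0:Mul1,r1:Add2,r2:-6,r3:10
cycle 13: - // r0:Mul1,r1:Add2,r2:-6,r3:10
cycle 14: CDB Add2=6 // r0:Mul1,r1:6,r2:-6,r3:10
cycle 15: CDB Mul1=-60 // r0:-60,r1:6,r2:-6,r3:10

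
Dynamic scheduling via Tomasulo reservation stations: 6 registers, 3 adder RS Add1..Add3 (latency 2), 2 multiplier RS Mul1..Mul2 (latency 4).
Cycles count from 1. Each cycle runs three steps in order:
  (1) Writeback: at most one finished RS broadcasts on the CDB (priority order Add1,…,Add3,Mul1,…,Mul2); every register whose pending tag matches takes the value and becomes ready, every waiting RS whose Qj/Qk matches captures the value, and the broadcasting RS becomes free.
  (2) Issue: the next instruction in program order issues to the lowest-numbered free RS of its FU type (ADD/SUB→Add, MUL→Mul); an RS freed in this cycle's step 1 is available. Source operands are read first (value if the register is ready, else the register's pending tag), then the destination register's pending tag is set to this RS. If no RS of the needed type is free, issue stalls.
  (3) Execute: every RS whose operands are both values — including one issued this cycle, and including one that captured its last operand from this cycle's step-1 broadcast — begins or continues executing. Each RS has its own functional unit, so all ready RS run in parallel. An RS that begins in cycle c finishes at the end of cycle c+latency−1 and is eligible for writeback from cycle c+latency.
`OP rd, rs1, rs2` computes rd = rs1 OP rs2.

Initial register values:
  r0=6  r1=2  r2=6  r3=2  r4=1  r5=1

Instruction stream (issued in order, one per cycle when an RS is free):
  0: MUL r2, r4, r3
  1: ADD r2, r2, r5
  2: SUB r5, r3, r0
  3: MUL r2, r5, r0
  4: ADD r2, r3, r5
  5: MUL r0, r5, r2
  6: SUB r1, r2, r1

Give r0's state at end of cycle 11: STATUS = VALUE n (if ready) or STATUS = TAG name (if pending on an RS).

  c1: issue MUL r2<-Mul1  regs: r0:6,r1:2,r2:Mul1,r3:2,r4:1,r5:1
  c2: issue ADD r2<-Add1  regs: r0:6,r1:2,r2:Add1,r3:2,r4:1,r5:1
  c3: issue SUB r5<-Add2  regs: r0:6,r1:2,r2:Add1,r3:2,r4:1,r5:Add2
  c4: issue MUL r2<-Mul2  regs: r0:6,r1:2,r2:Mul2,r3:2,r4:1,r5:Add2
  c5: CDB Add2=-4; issue ADD r2<-Add2  regs: r0:6,r1:2,r2:Add2,r3:2,r4:1,r5:-4
  c6: CDB Mul1=2; issue MUL r0<-Mul1  regs: r0:Mul1,r1:2,r2:Add2,r3:2,r4:1,r5:-4
  c7: CDB Add2=-2; issue SUB r1<-Add2  regs: r0:Mul1,r1:Add2,r2:-2,r3:2,r4:1,r5:-4
  c8: CDB Add1=3  regs: r0:Mul1,r1:Add2,r2:-2,r3:2,r4:1,r5:-4
  c9: CDB Add2=-4  regs: r0:Mul1,r1:-4,r2:-2,r3:2,r4:1,r5:-4
  c10: CDB Mul2=-24  regs: r0:Mul1,r1:-4,r2:-2,r3:2,r4:1,r5:-4
  c11: CDB Mul1=8  regs: r0:8,r1:-4,r2:-2,r3:2,r4:1,r5:-4

STATUS = VALUE 8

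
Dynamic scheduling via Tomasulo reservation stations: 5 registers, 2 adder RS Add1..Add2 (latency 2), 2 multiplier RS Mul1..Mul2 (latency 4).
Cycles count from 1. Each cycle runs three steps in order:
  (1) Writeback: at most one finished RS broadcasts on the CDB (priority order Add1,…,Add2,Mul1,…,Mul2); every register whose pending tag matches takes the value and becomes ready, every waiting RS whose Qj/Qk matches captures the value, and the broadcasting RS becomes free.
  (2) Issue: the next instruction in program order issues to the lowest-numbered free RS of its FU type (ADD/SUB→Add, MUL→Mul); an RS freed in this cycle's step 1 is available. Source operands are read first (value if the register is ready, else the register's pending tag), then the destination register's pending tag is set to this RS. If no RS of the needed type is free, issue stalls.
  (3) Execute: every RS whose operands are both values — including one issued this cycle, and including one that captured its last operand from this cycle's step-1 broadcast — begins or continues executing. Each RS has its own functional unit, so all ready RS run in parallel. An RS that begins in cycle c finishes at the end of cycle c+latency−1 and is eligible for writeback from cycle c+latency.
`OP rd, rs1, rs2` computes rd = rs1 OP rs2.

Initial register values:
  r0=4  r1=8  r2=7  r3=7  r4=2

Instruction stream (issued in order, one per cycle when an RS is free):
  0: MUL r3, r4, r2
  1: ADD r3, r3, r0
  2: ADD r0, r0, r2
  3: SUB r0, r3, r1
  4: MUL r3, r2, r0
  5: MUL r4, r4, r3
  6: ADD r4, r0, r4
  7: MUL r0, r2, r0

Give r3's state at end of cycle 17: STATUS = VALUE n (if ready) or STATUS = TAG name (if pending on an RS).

  c1: issue MUL r3<-Mul1  regs: r0:4,r1:8,r2:7,r3:Mul1,r4:2
  c2: issue ADD r3<-Add1  regs: r0:4,r1:8,r2:7,r3:Add1,r4:2
  c3: issue ADD r0<-Add2  regs: r0:Add2,r1:8,r2:7,r3:Add1,r4:2
  c4: stall  regs: r0:Add2,r1:8,r2:7,r3:Add1,r4:2
  c5: CDB Add2=11; issue SUB r0<-Add2  regs: r0:Add2,r1:8,r2:7,r3:Add1,r4:2
  c6: CDB Mul1=14; issue MUL r3<-Mul1  regs: r0:Add2,r1:8,r2:7,r3:Mul1,r4:2
  c7: issue MUL r4<-Mul2  regs: r0:Add2,r1:8,r2:7,r3:Mul1,r4:Mul2
  c8: CDB Add1=18; issue ADD r4<-Add1  regs: r0:Add2,r1:8,r2:7,r3:Mul1,r4:Add1
  c9: stall  regs: r0:Add2,r1:8,r2:7,r3:Mul1,r4:Add1
  c10: CDB Add2=10; stall  regs: r0:10,r1:8,r2:7,r3:Mul1,r4:Add1
  c11: stall  regs: r0:10,r1:8,r2:7,r3:Mul1,r4:Add1
  c12: stall  regs: r0:10,r1:8,r2:7,r3:Mul1,r4:Add1
  c13: stall  regs: r0:10,r1:8,r2:7,r3:Mul1,r4:Add1
  c14: CDB Mul1=70; issue MUL r0<-Mul1  regs: r0:Mul1,r1:8,r2:7,r3:70,r4:Add1
  c15: -  regs: r0:Mul1,r1:8,r2:7,r3:70,r4:Add1
  c16: -  regs: r0:Mul1,r1:8,r2:7,r3:70,r4:Add1
  c17: -  regs: r0:Mul1,r1:8,r2:7,r3:70,r4:Add1

STATUS = VALUE 70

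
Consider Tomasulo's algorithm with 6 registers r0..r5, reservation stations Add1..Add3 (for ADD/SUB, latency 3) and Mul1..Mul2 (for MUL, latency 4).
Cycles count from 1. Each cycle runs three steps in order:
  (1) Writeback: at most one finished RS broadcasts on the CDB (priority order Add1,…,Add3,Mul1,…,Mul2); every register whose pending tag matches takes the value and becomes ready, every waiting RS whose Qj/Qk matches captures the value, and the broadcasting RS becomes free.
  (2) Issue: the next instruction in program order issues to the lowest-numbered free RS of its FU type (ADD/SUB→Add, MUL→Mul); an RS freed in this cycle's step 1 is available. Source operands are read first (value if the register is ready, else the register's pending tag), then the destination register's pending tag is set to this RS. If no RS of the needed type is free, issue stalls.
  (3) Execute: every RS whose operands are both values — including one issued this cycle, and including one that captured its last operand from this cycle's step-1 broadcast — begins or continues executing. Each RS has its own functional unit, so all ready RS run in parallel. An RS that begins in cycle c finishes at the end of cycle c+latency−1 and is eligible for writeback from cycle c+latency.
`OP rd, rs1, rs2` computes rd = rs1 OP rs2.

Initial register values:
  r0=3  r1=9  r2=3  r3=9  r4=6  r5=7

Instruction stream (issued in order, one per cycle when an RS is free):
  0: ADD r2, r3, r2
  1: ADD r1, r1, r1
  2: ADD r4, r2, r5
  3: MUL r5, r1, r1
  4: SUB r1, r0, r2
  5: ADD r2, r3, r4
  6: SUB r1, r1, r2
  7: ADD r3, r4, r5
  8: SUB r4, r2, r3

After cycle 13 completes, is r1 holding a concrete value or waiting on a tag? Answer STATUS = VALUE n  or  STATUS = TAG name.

  c1: issue ADD r2<-Add1  regs: r0:3,r1:9,r2:Add1,r3:9,r4:6,r5:7
  c2: issue ADD r1<-Add2  regs: r0:3,r1:Add2,r2:Add1,r3:9,r4:6,r5:7
  c3: issue ADD r4<-Add3  regs: r0:3,r1:Add2,r2:Add1,r3:9,r4:Add3,r5:7
  c4: CDB Add1=12; issue MUL r5<-Mul1  regs: r0:3,r1:Add2,r2:12,r3:9,r4:Add3,r5:Mul1
  c5: CDB Add2=18; issue SUB r1<-Add1  regs: r0:3,r1:Add1,r2:12,r3:9,r4:Add3,r5:Mul1
  c6: issue ADD r2<-Add2  regs: r0:3,r1:Add1,r2:Add2,r3:9,r4:Add3,r5:Mul1
  c7: CDB Add3=19; issue SUB r1<-Add3  regs: r0:3,r1:Add3,r2:Add2,r3:9,r4:19,r5:Mul1
  c8: CDB Add1=-9; issue ADD r3<-Add1  regs: r0:3,r1:Add3,r2:Add2,r3:Add1,r4:19,r5:Mul1
  c9: CDB Mul1=324; stall  regs: r0:3,r1:Add3,r2:Add2,r3:Add1,r4:19,r5:324
  c10: CDB Add2=28; issue SUB r4<-Add2  regs: r0:3,r1:Add3,r2:28,r3:Add1,r4:Add2,r5:324
  c11: -  regs: r0:3,r1:Add3,r2:28,r3:Add1,r4:Add2,r5:324
  c12: CDB Add1=343  regs: r0:3,r1:Add3,r2:28,r3:343,r4:Add2,r5:324
  c13: CDB Add3=-37  regs: r0:3,r1:-37,r2:28,r3:343,r4:Add2,r5:324

STATUS = VALUE -37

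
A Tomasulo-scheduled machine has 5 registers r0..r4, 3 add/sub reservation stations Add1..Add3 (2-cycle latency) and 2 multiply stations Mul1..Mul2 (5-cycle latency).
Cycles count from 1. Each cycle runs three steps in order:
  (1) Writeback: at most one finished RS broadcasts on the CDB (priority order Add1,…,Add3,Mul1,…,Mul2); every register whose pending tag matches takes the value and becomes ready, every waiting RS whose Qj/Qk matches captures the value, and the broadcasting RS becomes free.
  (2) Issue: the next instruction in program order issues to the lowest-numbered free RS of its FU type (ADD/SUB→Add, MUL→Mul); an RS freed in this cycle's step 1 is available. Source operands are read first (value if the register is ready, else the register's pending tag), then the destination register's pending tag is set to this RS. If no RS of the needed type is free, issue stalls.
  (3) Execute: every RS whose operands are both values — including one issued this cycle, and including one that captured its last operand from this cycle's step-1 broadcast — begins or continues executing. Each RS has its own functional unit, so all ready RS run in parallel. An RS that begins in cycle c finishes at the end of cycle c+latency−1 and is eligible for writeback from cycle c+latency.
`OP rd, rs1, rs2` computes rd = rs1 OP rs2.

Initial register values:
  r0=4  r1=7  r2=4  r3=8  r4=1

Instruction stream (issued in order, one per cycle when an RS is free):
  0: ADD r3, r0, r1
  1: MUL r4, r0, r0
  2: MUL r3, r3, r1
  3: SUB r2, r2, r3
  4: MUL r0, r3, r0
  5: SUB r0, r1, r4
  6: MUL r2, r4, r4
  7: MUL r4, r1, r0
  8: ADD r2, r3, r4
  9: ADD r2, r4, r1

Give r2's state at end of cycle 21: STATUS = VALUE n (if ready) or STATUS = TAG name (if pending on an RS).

STATUS = VALUE -56

c1: issue ADD r3<-Add1 | r0:4,r1:7,r2:4,r3:Add1,r4:1
c2: issue MUL r4<-Mul1 | r0:4,r1:7,r2:4,r3:Add1,r4:Mul1
c3: CDB Add1=11; issue MUL r3<-Mul2 | r0:4,r1:7,r2:4,r3:Mul2,r4:Mul1
c4: issue SUB r2<-Add1 | r0:4,r1:7,r2:Add1,r3:Mul2,r4:Mul1
c5: stall | r0:4,r1:7,r2:Add1,r3:Mul2,r4:Mul1
c6: stall | r0:4,r1:7,r2:Add1,r3:Mul2,r4:Mul1
c7: CDB Mul1=16; issue MUL r0<-Mul1 | r0:Mul1,r1:7,r2:Add1,r3:Mul2,r4:16
c8: CDB Mul2=77; issue SUB r0<-Add2 | r0:Add2,r1:7,r2:Add1,r3:77,r4:16
c9: issue MUL r2<-Mul2 | r0:Add2,r1:7,r2:Mul2,r3:77,r4:16
c10: CDB Add1=-73; stall | r0:Add2,r1:7,r2:Mul2,r3:77,r4:16
c11: CDB Add2=-9; stall | r0:-9,r1:7,r2:Mul2,r3:77,r4:16
c12: stall | r0:-9,r1:7,r2:Mul2,r3:77,r4:16
c13: CDB Mul1=308; issue MUL r4<-Mul1 | r0:-9,r1:7,r2:Mul2,r3:77,r4:Mul1
c14: CDB Mul2=256; issue ADD r2<-Add1 | r0:-9,r1:7,r2:Add1,r3:77,r4:Mul1
c15: issue ADD r2<-Add2 | r0:-9,r1:7,r2:Add2,r3:77,r4:Mul1
c16: - | r0:-9,r1:7,r2:Add2,r3:77,r4:Mul1
c17: - | r0:-9,r1:7,r2:Add2,r3:77,r4:Mul1
c18: CDB Mul1=-63 | r0:-9,r1:7,r2:Add2,r3:77,r4:-63
c19: - | r0:-9,r1:7,r2:Add2,r3:77,r4:-63
c20: CDB Add1=14 | r0:-9,r1:7,r2:Add2,r3:77,r4:-63
c21: CDB Add2=-56 | r0:-9,r1:7,r2:-56,r3:77,r4:-63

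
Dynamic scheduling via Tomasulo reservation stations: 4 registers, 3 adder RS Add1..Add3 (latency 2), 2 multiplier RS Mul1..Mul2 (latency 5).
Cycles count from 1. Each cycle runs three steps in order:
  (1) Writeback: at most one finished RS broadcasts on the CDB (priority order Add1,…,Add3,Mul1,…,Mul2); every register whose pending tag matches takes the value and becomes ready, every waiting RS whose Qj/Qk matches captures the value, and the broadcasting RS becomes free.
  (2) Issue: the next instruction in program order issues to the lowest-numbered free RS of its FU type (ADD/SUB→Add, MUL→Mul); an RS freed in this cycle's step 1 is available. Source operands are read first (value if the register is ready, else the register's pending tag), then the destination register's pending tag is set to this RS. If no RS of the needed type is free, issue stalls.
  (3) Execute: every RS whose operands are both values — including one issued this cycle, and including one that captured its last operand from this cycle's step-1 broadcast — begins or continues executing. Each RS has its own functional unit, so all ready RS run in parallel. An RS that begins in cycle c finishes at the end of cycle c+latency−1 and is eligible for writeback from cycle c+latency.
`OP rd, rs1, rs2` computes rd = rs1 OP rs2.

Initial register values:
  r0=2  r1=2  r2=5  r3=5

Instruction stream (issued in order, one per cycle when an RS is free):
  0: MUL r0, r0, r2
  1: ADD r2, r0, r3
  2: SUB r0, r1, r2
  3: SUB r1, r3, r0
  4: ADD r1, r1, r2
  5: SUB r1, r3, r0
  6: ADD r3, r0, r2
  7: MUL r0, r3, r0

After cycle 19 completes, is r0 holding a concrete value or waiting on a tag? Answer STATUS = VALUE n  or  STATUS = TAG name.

cycle 1: issue MUL r0<-Mul1 // r0:Mul1,r1:2,r2:5,r3:5
cycle 2: issue ADD r2<-Add1 // r0:Mul1,r1:2,r2:Add1,r3:5
cycle 3: issue SUB r0<-Add2 // r0:Add2,r1:2,r2:Add1,r3:5
cycle 4: issue SUB r1<-Add3 // r0:Add2,r1:Add3,r2:Add1,r3:5
cycle 5: stall // r0:Add2,r1:Add3,r2:Add1,r3:5
cycle 6: CDB Mul1=10; stall // r0:Add2,r1:Add3,r2:Add1,r3:5
cycle 7: stall // r0:Add2,r1:Add3,r2:Add1,r3:5
cycle 8: CDB Add1=15; issue ADD r1<-Add1 // r0:Add2,r1:Add1,r2:15,r3:5
cycle 9: stall // r0:Add2,r1:Add1,r2:15,r3:5
cycle 10: CDB Add2=-13; issue SUB r1<-Add2 // r0:-13,r1:Add2,r2:15,r3:5
cycle 11: stall // r0:-13,r1:Add2,r2:15,r3:5
cycle 12: CDB Add2=18; issue ADD r3<-Add2 // r0:-13,r1:18,r2:15,r3:Add2
cycle 13: CDB Add3=18; issue MUL r0<-Mul1 // r0:Mul1,r1:18,r2:15,r3:Add2
cycle 14: CDB Add2=2 // r0:Mul1,r1:18,r2:15,r3:2
cycle 15: CDB Add1=33 // r0:Mul1,r1:18,r2:15,r3:2
cycle 16: - // r0:Mul1,r1:18,r2:15,r3:2
cycle 17: - // r0:Mul1,r1:18,r2:15,r3:2
cycle 18: - // r0:Mul1,r1:18,r2:15,r3:2
cycle 19: CDB Mul1=-26 // r0:-26,r1:18,r2:15,r3:2

STATUS = VALUE -26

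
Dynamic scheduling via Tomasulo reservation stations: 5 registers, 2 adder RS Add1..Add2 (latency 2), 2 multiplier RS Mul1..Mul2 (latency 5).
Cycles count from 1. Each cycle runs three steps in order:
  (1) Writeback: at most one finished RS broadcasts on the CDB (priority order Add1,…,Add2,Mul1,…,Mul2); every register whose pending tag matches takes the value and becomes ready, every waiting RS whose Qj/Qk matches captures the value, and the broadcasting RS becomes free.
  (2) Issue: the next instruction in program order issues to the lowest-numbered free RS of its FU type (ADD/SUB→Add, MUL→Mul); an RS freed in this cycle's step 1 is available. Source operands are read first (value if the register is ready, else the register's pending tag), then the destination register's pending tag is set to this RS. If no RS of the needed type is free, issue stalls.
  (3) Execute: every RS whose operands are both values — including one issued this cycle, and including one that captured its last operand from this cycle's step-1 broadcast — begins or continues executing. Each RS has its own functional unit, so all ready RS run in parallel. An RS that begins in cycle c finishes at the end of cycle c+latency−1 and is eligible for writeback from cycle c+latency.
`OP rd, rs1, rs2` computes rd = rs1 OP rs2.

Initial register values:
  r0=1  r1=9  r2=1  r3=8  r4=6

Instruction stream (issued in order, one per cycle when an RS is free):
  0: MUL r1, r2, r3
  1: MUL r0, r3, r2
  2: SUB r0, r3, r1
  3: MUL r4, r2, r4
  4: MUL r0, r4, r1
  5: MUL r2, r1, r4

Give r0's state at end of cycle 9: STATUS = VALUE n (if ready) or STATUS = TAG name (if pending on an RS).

STATUS = TAG Mul2

  c1: issue MUL r1<-Mul1  regs: r0:1,r1:Mul1,r2:1,r3:8,r4:6
  c2: issue MUL r0<-Mul2  regs: r0:Mul2,r1:Mul1,r2:1,r3:8,r4:6
  c3: issue SUB r0<-Add1  regs: r0:Add1,r1:Mul1,r2:1,r3:8,r4:6
  c4: stall  regs: r0:Add1,r1:Mul1,r2:1,r3:8,r4:6
  c5: stall  regs: r0:Add1,r1:Mul1,r2:1,r3:8,r4:6
  c6: CDB Mul1=8; issue MUL r4<-Mul1  regs: r0:Add1,r1:8,r2:1,r3:8,r4:Mul1
  c7: CDB Mul2=8; issue MUL r0<-Mul2  regs: r0:Mul2,r1:8,r2:1,r3:8,r4:Mul1
  c8: CDB Add1=0; stall  regs: r0:Mul2,r1:8,r2:1,r3:8,r4:Mul1
  c9: stall  regs: r0:Mul2,r1:8,r2:1,r3:8,r4:Mul1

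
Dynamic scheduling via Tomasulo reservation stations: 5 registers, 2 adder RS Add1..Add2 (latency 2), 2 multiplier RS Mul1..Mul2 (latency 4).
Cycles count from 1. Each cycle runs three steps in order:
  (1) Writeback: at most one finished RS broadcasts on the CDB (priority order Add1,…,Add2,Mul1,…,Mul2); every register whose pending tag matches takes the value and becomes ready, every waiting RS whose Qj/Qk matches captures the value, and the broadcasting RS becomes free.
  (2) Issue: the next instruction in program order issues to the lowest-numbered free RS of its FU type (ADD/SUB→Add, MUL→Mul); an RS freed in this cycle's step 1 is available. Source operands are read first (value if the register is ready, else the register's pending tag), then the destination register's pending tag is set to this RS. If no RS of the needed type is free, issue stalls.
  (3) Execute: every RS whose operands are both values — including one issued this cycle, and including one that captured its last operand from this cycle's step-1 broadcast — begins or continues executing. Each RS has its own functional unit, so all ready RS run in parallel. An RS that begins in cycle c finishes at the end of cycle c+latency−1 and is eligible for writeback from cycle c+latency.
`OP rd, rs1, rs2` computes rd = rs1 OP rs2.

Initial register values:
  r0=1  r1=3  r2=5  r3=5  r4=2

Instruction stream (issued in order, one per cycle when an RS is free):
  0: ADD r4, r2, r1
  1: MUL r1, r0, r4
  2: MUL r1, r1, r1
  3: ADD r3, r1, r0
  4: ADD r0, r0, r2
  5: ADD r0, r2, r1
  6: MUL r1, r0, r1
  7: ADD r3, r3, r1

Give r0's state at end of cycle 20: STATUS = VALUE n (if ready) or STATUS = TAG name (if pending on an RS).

  c1: issue ADD r4<-Add1  regs: r0:1,r1:3,r2:5,r3:5,r4:Add1
  c2: issue MUL r1<-Mul1  regs: r0:1,r1:Mul1,r2:5,r3:5,r4:Add1
  c3: CDB Add1=8; issue MUL r1<-Mul2  regs: r0:1,r1:Mul2,r2:5,r3:5,r4:8
  c4: issue ADD r3<-Add1  regs: r0:1,r1:Mul2,r2:5,r3:Add1,r4:8
  c5: issue ADD r0<-Add2  regs: r0:Add2,r1:Mul2,r2:5,r3:Add1,r4:8
  c6: stall  regs: r0:Add2,r1:Mul2,r2:5,r3:Add1,r4:8
  c7: CDB Add2=6; issue ADD r0<-Add2  regs: r0:Add2,r1:Mul2,r2:5,r3:Add1,r4:8
  c8: CDB Mul1=8; issue MUL r1<-Mul1  regs: r0:Add2,r1:Mul1,r2:5,r3:Add1,r4:8
  c9: stall  regs: r0:Add2,r1:Mul1,r2:5,r3:Add1,r4:8
  c10: stall  regs: r0:Add2,r1:Mul1,r2:5,r3:Add1,r4:8
  c11: stall  regs: r0:Add2,r1:Mul1,r2:5,r3:Add1,r4:8
  c12: CDB Mul2=64; stall  regs: r0:Add2,r1:Mul1,r2:5,r3:Add1,r4:8
  c13: stall  regs: r0:Add2,r1:Mul1,r2:5,r3:Add1,r4:8
  c14: CDB Add1=65; issue ADD r3<-Add1  regs: r0:Add2,r1:Mul1,r2:5,r3:Add1,r4:8
  c15: CDB Add2=69  regs: r0:69,r1:Mul1,r2:5,r3:Add1,r4:8
  c16: -  regs: r0:69,r1:Mul1,r2:5,r3:Add1,r4:8
  c17: -  regs: r0:69,r1:Mul1,r2:5,r3:Add1,r4:8
  c18: -  regs: r0:69,r1:Mul1,r2:5,r3:Add1,r4:8
  c19: CDB Mul1=4416  regs: r0:69,r1:4416,r2:5,r3:Add1,r4:8
  c20: -  regs: r0:69,r1:4416,r2:5,r3:Add1,r4:8

STATUS = VALUE 69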